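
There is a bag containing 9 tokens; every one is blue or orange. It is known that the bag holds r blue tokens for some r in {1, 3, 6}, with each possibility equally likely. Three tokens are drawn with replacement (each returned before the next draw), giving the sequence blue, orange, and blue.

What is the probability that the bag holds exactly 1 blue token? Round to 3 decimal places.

Under each hypothesis, the probability of the observed sequence is: P(data | r = 1) = (1/9)(8/9)(1/9) = 0.010974; P(data | r = 3) = (3/9)(6/9)(3/9) = 0.074074; P(data | r = 6) = (6/9)(3/9)(6/9) = 0.14815.
Multiplying each by its prior: 1/3 · 0.010974 = 0.003658, 1/3 · 0.074074 = 0.024691, 1/3 · 0.14815 = 0.049383; with total 0.077732.
Hence P(r = 1 | data) = (0.003658) / (0.077732) = 0.047059.

0.047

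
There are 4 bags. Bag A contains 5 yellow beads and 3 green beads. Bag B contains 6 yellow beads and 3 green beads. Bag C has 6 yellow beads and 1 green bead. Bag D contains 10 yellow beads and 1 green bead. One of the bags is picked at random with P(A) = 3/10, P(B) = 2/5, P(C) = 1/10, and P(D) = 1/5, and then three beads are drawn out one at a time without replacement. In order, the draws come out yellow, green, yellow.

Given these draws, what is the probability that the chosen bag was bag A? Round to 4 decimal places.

The likelihood of the observed sequence under each hypothesis: P(data | bag A) = (5/8)(3/7)(4/6) = 5/28; P(data | bag B) = (6/9)(3/8)(5/7) = 5/28; P(data | bag C) = (6/7)(1/6)(5/5) = 1/7; P(data | bag D) = (10/11)(1/10)(9/9) = 1/11.
The prior-weighted likelihoods are 3/10 · 5/28 = 3/56, 2/5 · 5/28 = 1/14, 1/10 · 1/7 = 1/70, 1/5 · 1/11 = 1/55; summing to 97/616.
Therefore the posterior P(bag A | data) = (3/56) / (97/616) = 33/97.

0.3402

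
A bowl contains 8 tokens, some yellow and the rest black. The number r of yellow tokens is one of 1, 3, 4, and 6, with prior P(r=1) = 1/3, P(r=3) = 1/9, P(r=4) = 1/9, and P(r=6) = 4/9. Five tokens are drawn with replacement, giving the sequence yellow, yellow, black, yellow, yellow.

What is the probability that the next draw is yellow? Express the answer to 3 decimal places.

0.714

The likelihood of the observed sequence under each hypothesis: P(data | r = 1) = (1/8)(1/8)(7/8)(1/8)(1/8) = 0.00021362; P(data | r = 3) = (3/8)(3/8)(5/8)(3/8)(3/8) = 0.01236; P(data | r = 4) = (4/8)(4/8)(4/8)(4/8)(4/8) = 0.03125; P(data | r = 6) = (6/8)(6/8)(2/8)(6/8)(6/8) = 0.079102.
Weighting by the prior gives 1/3 · 0.00021362 = 7.1208e-05, 1/9 · 0.01236 = 0.0013733, 1/9 · 0.03125 = 0.0034722, 4/9 · 0.079102 = 0.035156; with total 0.040073.
Dividing through by the total gives posterior P(r = 1 | data) = 0.001777, P(r = 3 | data) = 0.03427, P(r = 4 | data) = 0.086647, P(r = 6 | data) = 0.87731.
The predictive probability is P(yellow next | data) = (1/8)(0.001777) + (3/8)(0.03427) + (1/2)(0.086647) + (3/4)(0.87731) = 0.71438.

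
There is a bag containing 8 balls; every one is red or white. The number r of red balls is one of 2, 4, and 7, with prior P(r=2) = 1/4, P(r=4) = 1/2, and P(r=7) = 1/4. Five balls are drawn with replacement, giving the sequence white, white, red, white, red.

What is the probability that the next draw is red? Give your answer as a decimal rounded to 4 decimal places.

0.4333

The likelihood of the observed sequence under each hypothesis: P(data | r = 2) = (6/8)(6/8)(2/8)(6/8)(2/8) = 0.026367; P(data | r = 4) = (4/8)(4/8)(4/8)(4/8)(4/8) = 0.03125; P(data | r = 7) = (1/8)(1/8)(7/8)(1/8)(7/8) = 0.0014954.
The prior-weighted likelihoods are 1/4 · 0.026367 = 0.0065918, 1/2 · 0.03125 = 0.015625, 1/4 · 0.0014954 = 0.00037384; summing to 0.022591.
Dividing through by the total gives posterior P(r = 2 | data) = 0.29179, P(r = 4 | data) = 0.69166, P(r = 7 | data) = 0.016548.
The predictive probability is P(red next | data) = (1/4)(0.29179) + (1/2)(0.69166) + (7/8)(0.016548) = 0.43326.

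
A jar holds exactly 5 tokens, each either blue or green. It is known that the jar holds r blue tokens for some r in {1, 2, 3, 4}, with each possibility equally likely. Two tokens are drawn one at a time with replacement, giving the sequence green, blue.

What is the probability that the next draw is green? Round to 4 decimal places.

0.5000

For each hypothesis, P(data | H) works out to: P(data | r = 1) = (4/5)(1/5) = 4/25; P(data | r = 2) = (3/5)(2/5) = 6/25; P(data | r = 3) = (2/5)(3/5) = 6/25; P(data | r = 4) = (1/5)(4/5) = 4/25.
Weighting by the prior gives 1/4 · 4/25 = 1/25, 1/4 · 6/25 = 3/50, 1/4 · 6/25 = 3/50, 1/4 · 4/25 = 1/25; summing to 1/5.
The posterior is then P(r = 1 | data) = 1/5, P(r = 2 | data) = 3/10, P(r = 3 | data) = 3/10, P(r = 4 | data) = 1/5.
Averaging over the posterior, P(green next | data) = (4/5)(1/5) + (3/5)(3/10) + (2/5)(3/10) + (1/5)(1/5) = 1/2.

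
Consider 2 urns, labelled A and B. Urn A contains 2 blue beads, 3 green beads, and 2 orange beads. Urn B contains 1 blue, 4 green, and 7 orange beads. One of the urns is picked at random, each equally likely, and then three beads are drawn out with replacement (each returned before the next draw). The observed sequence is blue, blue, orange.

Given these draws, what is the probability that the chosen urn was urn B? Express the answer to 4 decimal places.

0.1480

Under each hypothesis, the probability of the observed sequence is: P(data | urn A) = (2/7)(2/7)(2/7) = 0.023324; P(data | urn B) = (1/12)(1/12)(7/12) = 0.0040509.
The prior-weighted likelihoods are 1/2 · 0.023324 = 0.011662, 1/2 · 0.0040509 = 0.0020255; summing to 0.013687.
Therefore the posterior P(urn B | data) = (0.0020255) / (0.013687) = 0.14798.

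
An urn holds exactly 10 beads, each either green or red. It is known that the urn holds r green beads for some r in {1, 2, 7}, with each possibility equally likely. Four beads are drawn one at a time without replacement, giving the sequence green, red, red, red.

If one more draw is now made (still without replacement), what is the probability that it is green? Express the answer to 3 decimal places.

0.126

For each hypothesis, P(data | H) works out to: P(data | r = 1) = (1/10)(9/9)(8/8)(7/7) = 1/10; P(data | r = 2) = (2/10)(8/9)(7/8)(6/7) = 2/15; P(data | r = 7) = (7/10)(3/9)(2/8)(1/7) = 1/120.
Weighting by the prior gives 1/3 · 1/10 = 1/30, 1/3 · 2/15 = 2/45, 1/3 · 1/120 = 1/360; summing to 29/360.
Normalising, the posterior is P(r = 1 | data) = 12/29, P(r = 2 | data) = 16/29, P(r = 7 | data) = 1/29.
So P(green next | data) = Σ P(green next | H) P(H | data) = (0)(12/29) + (1/6)(16/29) + (1)(1/29) = 11/87.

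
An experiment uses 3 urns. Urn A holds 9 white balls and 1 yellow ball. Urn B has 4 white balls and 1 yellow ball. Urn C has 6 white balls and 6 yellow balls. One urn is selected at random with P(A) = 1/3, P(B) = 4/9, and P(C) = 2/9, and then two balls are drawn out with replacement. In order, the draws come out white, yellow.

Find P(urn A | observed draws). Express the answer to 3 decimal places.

Under each hypothesis, the probability of the observed sequence is: P(data | urn A) = (9/10)(1/10) = 9/100; P(data | urn B) = (4/5)(1/5) = 4/25; P(data | urn C) = (6/12)(6/12) = 1/4.
Weighting by the prior gives 1/3 · 9/100 = 3/100, 4/9 · 4/25 = 16/225, 2/9 · 1/4 = 1/18; these sum to 47/300.
Hence P(urn A | data) = (3/100) / (47/300) = 9/47.

0.191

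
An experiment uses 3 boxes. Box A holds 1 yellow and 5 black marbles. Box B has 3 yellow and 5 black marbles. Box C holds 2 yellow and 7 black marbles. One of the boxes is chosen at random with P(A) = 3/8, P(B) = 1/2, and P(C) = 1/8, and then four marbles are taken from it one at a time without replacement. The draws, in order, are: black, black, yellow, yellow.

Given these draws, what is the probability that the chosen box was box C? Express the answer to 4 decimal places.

For each hypothesis, P(data | H) works out to: P(data | box A) = (5/6)(4/5)(1/4)(0/3) = 0; P(data | box B) = (5/8)(4/7)(3/6)(2/5) = 0.071429; P(data | box C) = (7/9)(6/8)(2/7)(1/6) = 0.027778.
Multiplying each by its prior: 3/8 · 0 = 0, 1/2 · 0.071429 = 0.035714, 1/8 · 0.027778 = 0.0034722; summing to 0.039187.
So P(box C | data) = (0.0034722) / (0.039187) = 0.088608.

0.0886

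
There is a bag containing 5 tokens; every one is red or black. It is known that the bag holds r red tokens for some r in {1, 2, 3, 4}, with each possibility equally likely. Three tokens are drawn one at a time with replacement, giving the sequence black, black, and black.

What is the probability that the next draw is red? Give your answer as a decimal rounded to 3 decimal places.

0.292

The likelihood of the observed sequence under each hypothesis: P(data | r = 1) = (4/5)(4/5)(4/5) = 64/125; P(data | r = 2) = (3/5)(3/5)(3/5) = 27/125; P(data | r = 3) = (2/5)(2/5)(2/5) = 8/125; P(data | r = 4) = (1/5)(1/5)(1/5) = 1/125.
The prior-weighted likelihoods are 1/4 · 64/125 = 16/125, 1/4 · 27/125 = 27/500, 1/4 · 8/125 = 2/125, 1/4 · 1/125 = 1/500; with total 1/5.
Normalising, the posterior is P(r = 1 | data) = 16/25, P(r = 2 | data) = 27/100, P(r = 3 | data) = 2/25, P(r = 4 | data) = 1/100.
So P(red next | data) = Σ P(red next | H) P(H | data) = (1/5)(16/25) + (2/5)(27/100) + (3/5)(2/25) + (4/5)(1/100) = 73/250.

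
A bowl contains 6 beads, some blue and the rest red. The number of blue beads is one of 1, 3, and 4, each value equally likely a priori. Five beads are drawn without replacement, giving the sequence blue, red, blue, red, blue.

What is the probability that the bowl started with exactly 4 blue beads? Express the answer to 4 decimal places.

The likelihood of the observed sequence under each hypothesis: P(data | r = 1) = (1/6)(5/5)(0/4) = 0; P(data | r = 3) = (3/6)(3/5)(2/4)(2/3)(1/2) = 1/20; P(data | r = 4) = (4/6)(2/5)(3/4)(1/3)(2/2) = 1/15.
Multiplying each by its prior: 1/3 · 0 = 0, 1/3 · 1/20 = 1/60, 1/3 · 1/15 = 1/45; with total 7/180.
Hence P(r = 4 | data) = (1/45) / (7/180) = 4/7.

0.5714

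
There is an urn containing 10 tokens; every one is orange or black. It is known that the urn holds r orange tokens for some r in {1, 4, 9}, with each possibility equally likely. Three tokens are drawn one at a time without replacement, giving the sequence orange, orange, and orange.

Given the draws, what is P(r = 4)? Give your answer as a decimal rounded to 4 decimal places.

Compute the likelihood of the observed sequence for each case: P(data | r = 1) = (1/10)(0/9) = 0; P(data | r = 4) = (4/10)(3/9)(2/8) = 1/30; P(data | r = 9) = (9/10)(8/9)(7/8) = 7/10.
Weighting by the prior gives 1/3 · 0 = 0, 1/3 · 1/30 = 1/90, 1/3 · 7/10 = 7/30; with total 11/45.
By Bayes' rule, P(r = 4 | data) = (1/90) / (11/45) = 1/22.

0.0455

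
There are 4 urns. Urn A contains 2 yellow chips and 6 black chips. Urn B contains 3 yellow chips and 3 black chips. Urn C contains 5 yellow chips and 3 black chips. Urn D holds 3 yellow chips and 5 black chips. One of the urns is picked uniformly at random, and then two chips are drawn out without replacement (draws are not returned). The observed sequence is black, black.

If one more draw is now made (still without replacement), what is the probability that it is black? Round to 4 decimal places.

0.5030

Under each hypothesis, the probability of the observed sequence is: P(data | urn A) = (6/8)(5/7) = 15/28; P(data | urn B) = (3/6)(2/5) = 1/5; P(data | urn C) = (3/8)(2/7) = 3/28; P(data | urn D) = (5/8)(4/7) = 5/14.
Multiplying each by its prior: 1/4 · 15/28 = 15/112, 1/4 · 1/5 = 1/20, 1/4 · 3/28 = 3/112, 1/4 · 5/14 = 5/56; with total 3/10.
Normalising, the posterior is P(urn A | data) = 25/56, P(urn B | data) = 1/6, P(urn C | data) = 5/56, P(urn D | data) = 25/84.
So P(black next | data) = Σ P(black next | H) P(H | data) = (2/3)(25/56) + (1/4)(1/6) + (1/6)(5/56) + (1/2)(25/84) = 169/336.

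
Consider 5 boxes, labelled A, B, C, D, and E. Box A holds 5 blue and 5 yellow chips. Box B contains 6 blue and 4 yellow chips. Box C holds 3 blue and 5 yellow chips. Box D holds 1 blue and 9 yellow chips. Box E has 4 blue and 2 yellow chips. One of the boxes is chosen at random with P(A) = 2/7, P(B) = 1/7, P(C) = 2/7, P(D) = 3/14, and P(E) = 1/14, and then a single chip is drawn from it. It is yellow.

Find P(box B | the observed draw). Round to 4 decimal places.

The likelihood of this draw under each hypothesis: P(data | box A) = (5/10) = 1/2; P(data | box B) = (4/10) = 2/5; P(data | box C) = (5/8) = 5/8; P(data | box D) = (9/10) = 9/10; P(data | box E) = (2/6) = 1/3.
The prior-weighted likelihoods are 2/7 · 1/2 = 1/7, 1/7 · 2/5 = 2/35, 2/7 · 5/8 = 5/28, 3/14 · 9/10 = 27/140, 1/14 · 1/3 = 1/42; summing to 25/42.
So P(box B | data) = (2/35) / (25/42) = 12/125.

0.0960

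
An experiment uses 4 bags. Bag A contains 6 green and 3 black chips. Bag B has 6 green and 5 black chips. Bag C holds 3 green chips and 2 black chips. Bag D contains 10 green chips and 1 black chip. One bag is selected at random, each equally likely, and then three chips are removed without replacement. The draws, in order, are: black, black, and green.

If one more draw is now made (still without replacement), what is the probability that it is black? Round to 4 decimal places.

0.1960

Under each hypothesis, the probability of the observed sequence is: P(data | bag A) = (3/9)(2/8)(6/7) = 0.071429; P(data | bag B) = (5/11)(4/10)(6/9) = 0.12121; P(data | bag C) = (2/5)(1/4)(3/3) = 0.1; P(data | bag D) = (1/11)(0/10) = 0.
Multiplying each by its prior: 1/4 · 0.071429 = 0.017857, 1/4 · 0.12121 = 0.030303, 1/4 · 0.1 = 0.025, 1/4 · 0 = 0; with total 0.07316.
Normalising, the posterior is P(bag A | data) = 0.24408, P(bag B | data) = 0.4142, P(bag C | data) = 0.34172, P(bag D | data) = 0.
So P(black next | data) = Σ P(black next | H) P(H | data) = (1/6)(0.24408) + (3/8)(0.4142) + (0)(0.34172) = 0.19601.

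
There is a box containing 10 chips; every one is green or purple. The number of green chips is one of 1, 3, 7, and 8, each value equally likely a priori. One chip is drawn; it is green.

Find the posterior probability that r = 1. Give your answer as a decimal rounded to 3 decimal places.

0.053

For each hypothesis, P(data | H) works out to: P(data | r = 1) = (1/10) = 1/10; P(data | r = 3) = (3/10) = 3/10; P(data | r = 7) = (7/10) = 7/10; P(data | r = 8) = (8/10) = 4/5.
Weighting by the prior gives 1/4 · 1/10 = 1/40, 1/4 · 3/10 = 3/40, 1/4 · 7/10 = 7/40, 1/4 · 4/5 = 1/5; summing to 19/40.
Hence P(r = 1 | data) = (1/40) / (19/40) = 1/19.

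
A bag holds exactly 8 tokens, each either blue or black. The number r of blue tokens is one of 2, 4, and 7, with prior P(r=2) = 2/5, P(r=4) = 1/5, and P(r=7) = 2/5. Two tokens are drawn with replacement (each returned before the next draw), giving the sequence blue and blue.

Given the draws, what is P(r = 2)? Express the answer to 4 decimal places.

Compute the likelihood of the observed sequence for each case: P(data | r = 2) = (2/8)(2/8) = 1/16; P(data | r = 4) = (4/8)(4/8) = 1/4; P(data | r = 7) = (7/8)(7/8) = 49/64.
The prior-weighted likelihoods are 2/5 · 1/16 = 1/40, 1/5 · 1/4 = 1/20, 2/5 · 49/64 = 49/160; with total 61/160.
So P(r = 2 | data) = (1/40) / (61/160) = 4/61.

0.0656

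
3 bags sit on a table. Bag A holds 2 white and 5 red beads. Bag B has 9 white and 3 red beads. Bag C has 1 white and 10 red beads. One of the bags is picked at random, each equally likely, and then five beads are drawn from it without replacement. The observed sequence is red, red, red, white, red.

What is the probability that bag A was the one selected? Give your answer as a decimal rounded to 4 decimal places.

Compute the likelihood of the observed sequence for each case: P(data | bag A) = (5/7)(4/6)(3/5)(2/4)(2/3) = 2/21; P(data | bag B) = (3/12)(2/11)(1/10)(9/9)(0/8) = 0; P(data | bag C) = (10/11)(9/10)(8/9)(1/8)(7/7) = 1/11.
The prior-weighted likelihoods are 1/3 · 2/21 = 2/63, 1/3 · 0 = 0, 1/3 · 1/11 = 1/33; summing to 43/693.
Hence P(bag A | data) = (2/63) / (43/693) = 22/43.

0.5116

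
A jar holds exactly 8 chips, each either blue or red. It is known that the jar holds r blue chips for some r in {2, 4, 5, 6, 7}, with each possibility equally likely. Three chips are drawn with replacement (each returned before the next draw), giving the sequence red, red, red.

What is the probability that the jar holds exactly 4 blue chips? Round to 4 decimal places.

Compute the likelihood of the observed sequence for each case: P(data | r = 2) = (6/8)(6/8)(6/8) = 0.42188; P(data | r = 4) = (4/8)(4/8)(4/8) = 0.125; P(data | r = 5) = (3/8)(3/8)(3/8) = 0.052734; P(data | r = 6) = (2/8)(2/8)(2/8) = 0.015625; P(data | r = 7) = (1/8)(1/8)(1/8) = 0.0019531.
Weighting by the prior gives 1/5 · 0.42188 = 0.084375, 1/5 · 0.125 = 0.025, 1/5 · 0.052734 = 0.010547, 1/5 · 0.015625 = 0.003125, 1/5 · 0.0019531 = 0.00039063; these sum to 0.12344.
Therefore the posterior P(r = 4 | data) = (0.025) / (0.12344) = 0.20253.

0.2025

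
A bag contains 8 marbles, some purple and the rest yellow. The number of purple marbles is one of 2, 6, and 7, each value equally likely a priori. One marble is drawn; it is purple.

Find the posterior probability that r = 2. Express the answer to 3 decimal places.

0.133

The likelihood of this draw under each hypothesis: P(data | r = 2) = (2/8) = 1/4; P(data | r = 6) = (6/8) = 3/4; P(data | r = 7) = (7/8) = 7/8.
The prior-weighted likelihoods are 1/3 · 1/4 = 1/12, 1/3 · 3/4 = 1/4, 1/3 · 7/8 = 7/24; with total 5/8.
Hence P(r = 2 | data) = (1/12) / (5/8) = 2/15.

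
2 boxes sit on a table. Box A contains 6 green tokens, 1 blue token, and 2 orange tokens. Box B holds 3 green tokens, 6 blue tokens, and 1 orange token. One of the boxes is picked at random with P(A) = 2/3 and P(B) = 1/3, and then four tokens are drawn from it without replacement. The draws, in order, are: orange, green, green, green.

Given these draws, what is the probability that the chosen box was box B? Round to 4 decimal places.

0.0074

Compute the likelihood of the observed sequence for each case: P(data | box A) = (2/9)(6/8)(5/7)(4/6) = 0.079365; P(data | box B) = (1/10)(3/9)(2/8)(1/7) = 0.0011905.
The prior-weighted likelihoods are 2/3 · 0.079365 = 0.05291, 1/3 · 0.0011905 = 0.00039683; with total 0.053307.
So P(box B | data) = (0.00039683) / (0.053307) = 0.0074442.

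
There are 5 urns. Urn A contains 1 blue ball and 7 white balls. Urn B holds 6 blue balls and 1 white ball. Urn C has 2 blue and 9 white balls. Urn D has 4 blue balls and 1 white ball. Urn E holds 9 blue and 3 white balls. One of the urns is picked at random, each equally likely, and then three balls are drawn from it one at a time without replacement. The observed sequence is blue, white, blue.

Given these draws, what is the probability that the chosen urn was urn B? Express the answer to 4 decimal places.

Under each hypothesis, the probability of the observed sequence is: P(data | urn A) = (1/8)(7/7)(0/6) = 0; P(data | urn B) = (6/7)(1/6)(5/5) = 0.14286; P(data | urn C) = (2/11)(9/10)(1/9) = 0.018182; P(data | urn D) = (4/5)(1/4)(3/3) = 0.2; P(data | urn E) = (9/12)(3/11)(8/10) = 0.16364.
Multiplying each by its prior: 1/5 · 0 = 0, 1/5 · 0.14286 = 0.028571, 1/5 · 0.018182 = 0.0036364, 1/5 · 0.2 = 0.04, 1/5 · 0.16364 = 0.032727; summing to 0.10494.
Hence P(urn B | data) = (0.028571) / (0.10494) = 0.27228.

0.2723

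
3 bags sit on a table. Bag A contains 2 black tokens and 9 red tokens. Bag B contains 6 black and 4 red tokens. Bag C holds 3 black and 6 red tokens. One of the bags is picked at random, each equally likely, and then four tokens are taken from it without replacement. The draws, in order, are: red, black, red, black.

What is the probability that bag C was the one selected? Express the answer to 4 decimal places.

0.3991

Compute the likelihood of the observed sequence for each case: P(data | bag A) = (9/11)(2/10)(8/9)(1/8) = 0.018182; P(data | bag B) = (4/10)(6/9)(3/8)(5/7) = 0.071429; P(data | bag C) = (6/9)(3/8)(5/7)(2/6) = 0.059524.
Multiplying each by its prior: 1/3 · 0.018182 = 0.0060606, 1/3 · 0.071429 = 0.02381, 1/3 · 0.059524 = 0.019841; with total 0.049711.
So P(bag C | data) = (0.019841) / (0.049711) = 0.39913.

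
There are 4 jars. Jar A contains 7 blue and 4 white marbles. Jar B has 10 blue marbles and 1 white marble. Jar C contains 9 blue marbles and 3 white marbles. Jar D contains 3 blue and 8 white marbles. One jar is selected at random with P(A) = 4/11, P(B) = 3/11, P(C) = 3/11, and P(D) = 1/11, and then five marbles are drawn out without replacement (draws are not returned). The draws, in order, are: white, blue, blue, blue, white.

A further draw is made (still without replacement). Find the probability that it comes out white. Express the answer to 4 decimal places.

0.2834

Under each hypothesis, the probability of the observed sequence is: P(data | jar A) = (4/11)(7/10)(6/9)(5/8)(3/7) = 0.045455; P(data | jar B) = (1/11)(10/10)(9/9)(8/8)(0/7) = 0; P(data | jar C) = (3/12)(9/11)(8/10)(7/9)(2/8) = 0.031818; P(data | jar D) = (8/11)(3/10)(2/9)(1/8)(7/7) = 0.0060606.
The prior-weighted likelihoods are 4/11 · 0.045455 = 0.016529, 3/11 · 0 = 0, 3/11 · 0.031818 = 0.0086777, 1/11 · 0.0060606 = 0.00055096; summing to 0.025758.
Dividing through by the total gives posterior P(jar A | data) = 0.64171, P(jar B | data) = 0, P(jar C | data) = 0.3369, P(jar D | data) = 0.02139.
The predictive probability is P(white next | data) = (1/3)(0.64171) + (1/7)(0.3369) + (1)(0.02139) = 0.28342.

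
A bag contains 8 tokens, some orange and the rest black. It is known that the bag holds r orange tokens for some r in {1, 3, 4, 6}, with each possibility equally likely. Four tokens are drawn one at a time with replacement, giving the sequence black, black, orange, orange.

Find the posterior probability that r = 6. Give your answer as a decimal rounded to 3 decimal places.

0.214

The likelihood of the observed sequence under each hypothesis: P(data | r = 1) = (7/8)(7/8)(1/8)(1/8) = 0.011963; P(data | r = 3) = (5/8)(5/8)(3/8)(3/8) = 0.054932; P(data | r = 4) = (4/8)(4/8)(4/8)(4/8) = 0.0625; P(data | r = 6) = (2/8)(2/8)(6/8)(6/8) = 0.035156.
The prior-weighted likelihoods are 1/4 · 0.011963 = 0.0029907, 1/4 · 0.054932 = 0.013733, 1/4 · 0.0625 = 0.015625, 1/4 · 0.035156 = 0.0087891; these sum to 0.041138.
By Bayes' rule, P(r = 6 | data) = (0.0087891) / (0.041138) = 0.21365.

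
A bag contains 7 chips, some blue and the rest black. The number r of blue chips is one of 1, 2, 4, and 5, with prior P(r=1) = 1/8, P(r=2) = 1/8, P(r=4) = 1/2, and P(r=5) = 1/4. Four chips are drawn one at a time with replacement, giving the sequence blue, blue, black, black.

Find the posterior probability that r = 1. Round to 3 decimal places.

0.039

Compute the likelihood of the observed sequence for each case: P(data | r = 1) = (1/7)(1/7)(6/7)(6/7) = 0.014994; P(data | r = 2) = (2/7)(2/7)(5/7)(5/7) = 0.041649; P(data | r = 4) = (4/7)(4/7)(3/7)(3/7) = 0.059975; P(data | r = 5) = (5/7)(5/7)(2/7)(2/7) = 0.041649.
Multiplying each by its prior: 1/8 · 0.014994 = 0.0018742, 1/8 · 0.041649 = 0.0052062, 1/2 · 0.059975 = 0.029988, 1/4 · 0.041649 = 0.010412; these sum to 0.04748.
By Bayes' rule, P(r = 1 | data) = (0.0018742) / (0.04748) = 0.039474.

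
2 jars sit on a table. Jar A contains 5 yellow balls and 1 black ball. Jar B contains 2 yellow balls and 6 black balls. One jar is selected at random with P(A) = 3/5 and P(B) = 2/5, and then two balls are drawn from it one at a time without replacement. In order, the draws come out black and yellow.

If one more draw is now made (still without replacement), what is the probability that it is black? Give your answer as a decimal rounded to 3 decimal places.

Under each hypothesis, the probability of the observed sequence is: P(data | jar A) = (1/6)(5/5) = 1/6; P(data | jar B) = (6/8)(2/7) = 3/14.
The prior-weighted likelihoods are 3/5 · 1/6 = 1/10, 2/5 · 3/14 = 3/35; these sum to 13/70.
Normalising, the posterior is P(jar A | data) = 7/13, P(jar B | data) = 6/13.
The predictive probability is P(black next | data) = (0)(7/13) + (5/6)(6/13) = 5/13.

0.385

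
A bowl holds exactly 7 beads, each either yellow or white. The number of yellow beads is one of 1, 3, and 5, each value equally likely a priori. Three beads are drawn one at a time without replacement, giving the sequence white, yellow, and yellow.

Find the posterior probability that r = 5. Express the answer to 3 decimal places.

Compute the likelihood of the observed sequence for each case: P(data | r = 1) = (6/7)(1/6)(0/5) = 0; P(data | r = 3) = (4/7)(3/6)(2/5) = 4/35; P(data | r = 5) = (2/7)(5/6)(4/5) = 4/21.
The prior-weighted likelihoods are 1/3 · 0 = 0, 1/3 · 4/35 = 4/105, 1/3 · 4/21 = 4/63; with total 32/315.
Therefore the posterior P(r = 5 | data) = (4/63) / (32/315) = 5/8.

0.625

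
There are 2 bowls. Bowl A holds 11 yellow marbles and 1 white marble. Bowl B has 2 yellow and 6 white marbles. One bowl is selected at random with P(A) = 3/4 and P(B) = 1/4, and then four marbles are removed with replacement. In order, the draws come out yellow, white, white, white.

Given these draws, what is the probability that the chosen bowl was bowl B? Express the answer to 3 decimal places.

For each hypothesis, P(data | H) works out to: P(data | bowl A) = (11/12)(1/12)(1/12)(1/12) = 0.00053048; P(data | bowl B) = (2/8)(6/8)(6/8)(6/8) = 0.10547.
Weighting by the prior gives 3/4 · 0.00053048 = 0.00039786, 1/4 · 0.10547 = 0.026367; with total 0.026765.
By Bayes' rule, P(bowl B | data) = (0.026367) / (0.026765) = 0.98514.

0.985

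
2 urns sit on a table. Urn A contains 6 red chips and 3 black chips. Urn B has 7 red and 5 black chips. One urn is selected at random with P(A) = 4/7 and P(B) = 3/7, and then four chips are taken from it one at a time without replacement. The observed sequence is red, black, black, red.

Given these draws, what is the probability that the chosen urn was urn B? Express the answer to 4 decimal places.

The likelihood of the observed sequence under each hypothesis: P(data | urn A) = (6/9)(3/8)(2/7)(5/6) = 0.059524; P(data | urn B) = (7/12)(5/11)(4/10)(6/9) = 0.070707.
The prior-weighted likelihoods are 4/7 · 0.059524 = 0.034014, 3/7 · 0.070707 = 0.030303; with total 0.064317.
By Bayes' rule, P(urn B | data) = (0.030303) / (0.064317) = 0.47115.

0.4712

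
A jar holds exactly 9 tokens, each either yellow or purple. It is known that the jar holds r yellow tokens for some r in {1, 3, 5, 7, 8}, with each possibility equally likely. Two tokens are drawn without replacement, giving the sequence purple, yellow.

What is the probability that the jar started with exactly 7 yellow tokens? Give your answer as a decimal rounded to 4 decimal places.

0.2059

Compute the likelihood of the observed sequence for each case: P(data | r = 1) = (8/9)(1/8) = 1/9; P(data | r = 3) = (6/9)(3/8) = 1/4; P(data | r = 5) = (4/9)(5/8) = 5/18; P(data | r = 7) = (2/9)(7/8) = 7/36; P(data | r = 8) = (1/9)(8/8) = 1/9.
Weighting by the prior gives 1/5 · 1/9 = 1/45, 1/5 · 1/4 = 1/20, 1/5 · 5/18 = 1/18, 1/5 · 7/36 = 7/180, 1/5 · 1/9 = 1/45; these sum to 17/90.
So P(r = 7 | data) = (7/180) / (17/90) = 7/34.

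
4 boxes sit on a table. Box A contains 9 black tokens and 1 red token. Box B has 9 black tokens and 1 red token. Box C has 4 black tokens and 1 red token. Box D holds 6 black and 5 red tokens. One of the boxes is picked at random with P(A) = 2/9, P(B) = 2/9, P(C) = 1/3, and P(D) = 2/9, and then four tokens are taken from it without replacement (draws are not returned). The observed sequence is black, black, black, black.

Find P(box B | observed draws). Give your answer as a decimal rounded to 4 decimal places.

Compute the likelihood of the observed sequence for each case: P(data | box A) = (9/10)(8/9)(7/8)(6/7) = 3/5; P(data | box B) = (9/10)(8/9)(7/8)(6/7) = 3/5; P(data | box C) = (4/5)(3/4)(2/3)(1/2) = 1/5; P(data | box D) = (6/11)(5/10)(4/9)(3/8) = 1/22.
Multiplying each by its prior: 2/9 · 3/5 = 2/15, 2/9 · 3/5 = 2/15, 1/3 · 1/5 = 1/15, 2/9 · 1/22 = 1/99; these sum to 34/99.
So P(box B | data) = (2/15) / (34/99) = 33/85.

0.3882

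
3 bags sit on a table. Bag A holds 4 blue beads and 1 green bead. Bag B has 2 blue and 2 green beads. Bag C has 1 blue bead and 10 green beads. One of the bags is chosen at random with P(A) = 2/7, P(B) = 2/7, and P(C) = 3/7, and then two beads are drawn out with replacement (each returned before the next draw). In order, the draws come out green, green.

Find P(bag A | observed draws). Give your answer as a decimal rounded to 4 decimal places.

0.0261

Compute the likelihood of the observed sequence for each case: P(data | bag A) = (1/5)(1/5) = 0.04; P(data | bag B) = (2/4)(2/4) = 0.25; P(data | bag C) = (10/11)(10/11) = 0.82645.
Weighting by the prior gives 2/7 · 0.04 = 0.011429, 2/7 · 0.25 = 0.071429, 3/7 · 0.82645 = 0.35419; with total 0.43705.
Hence P(bag A | data) = (0.011429) / (0.43705) = 0.026149.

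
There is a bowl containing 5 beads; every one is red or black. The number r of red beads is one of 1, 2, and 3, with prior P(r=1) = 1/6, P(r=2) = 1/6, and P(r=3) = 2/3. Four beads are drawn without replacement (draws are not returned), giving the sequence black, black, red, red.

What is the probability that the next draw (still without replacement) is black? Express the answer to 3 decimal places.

For each hypothesis, P(data | H) works out to: P(data | r = 1) = (4/5)(3/4)(1/3)(0/2) = 0; P(data | r = 2) = (3/5)(2/4)(2/3)(1/2) = 1/10; P(data | r = 3) = (2/5)(1/4)(3/3)(2/2) = 1/10.
The prior-weighted likelihoods are 1/6 · 0 = 0, 1/6 · 1/10 = 1/60, 2/3 · 1/10 = 1/15; these sum to 1/12.
Dividing through by the total gives posterior P(r = 1 | data) = 0, P(r = 2 | data) = 1/5, P(r = 3 | data) = 4/5.
So P(black next | data) = Σ P(black next | H) P(H | data) = (1)(1/5) + (0)(4/5) = 1/5.

0.200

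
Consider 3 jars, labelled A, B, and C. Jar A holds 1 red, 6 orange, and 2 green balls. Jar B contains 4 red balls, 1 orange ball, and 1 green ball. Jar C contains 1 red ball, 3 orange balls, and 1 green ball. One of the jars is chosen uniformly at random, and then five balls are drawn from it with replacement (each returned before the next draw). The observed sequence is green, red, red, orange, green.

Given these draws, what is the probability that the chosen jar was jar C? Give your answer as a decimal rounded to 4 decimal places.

0.2804

Compute the likelihood of the observed sequence for each case: P(data | jar A) = (2/9)(1/9)(1/9)(6/9)(2/9) = 0.00040644; P(data | jar B) = (1/6)(4/6)(4/6)(1/6)(1/6) = 0.0020576; P(data | jar C) = (1/5)(1/5)(1/5)(3/5)(1/5) = 0.00096.
Weighting by the prior gives 1/3 · 0.00040644 = 0.00013548, 1/3 · 0.0020576 = 0.00068587, 1/3 · 0.00096 = 0.00032; summing to 0.0011414.
By Bayes' rule, P(jar C | data) = (0.00032) / (0.0011414) = 0.28037.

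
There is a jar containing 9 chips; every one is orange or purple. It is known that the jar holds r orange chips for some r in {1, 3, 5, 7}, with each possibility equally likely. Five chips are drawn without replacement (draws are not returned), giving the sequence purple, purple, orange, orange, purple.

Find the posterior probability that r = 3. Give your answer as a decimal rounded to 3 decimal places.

For each hypothesis, P(data | H) works out to: P(data | r = 1) = (8/9)(7/8)(1/7)(0/6) = 0; P(data | r = 3) = (6/9)(5/8)(3/7)(2/6)(4/5) = 1/21; P(data | r = 5) = (4/9)(3/8)(5/7)(4/6)(2/5) = 2/63; P(data | r = 7) = (2/9)(1/8)(7/7)(6/6)(0/5) = 0.
Weighting by the prior gives 1/4 · 0 = 0, 1/4 · 1/21 = 1/84, 1/4 · 2/63 = 1/126, 1/4 · 0 = 0; with total 5/252.
So P(r = 3 | data) = (1/84) / (5/252) = 3/5.

0.600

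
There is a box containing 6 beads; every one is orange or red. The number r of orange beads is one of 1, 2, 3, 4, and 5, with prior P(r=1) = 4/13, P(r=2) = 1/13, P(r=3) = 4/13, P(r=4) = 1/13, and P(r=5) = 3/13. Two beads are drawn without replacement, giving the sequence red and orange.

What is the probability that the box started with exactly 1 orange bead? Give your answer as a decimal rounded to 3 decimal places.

Compute the likelihood of the observed sequence for each case: P(data | r = 1) = (5/6)(1/5) = 1/6; P(data | r = 2) = (4/6)(2/5) = 4/15; P(data | r = 3) = (3/6)(3/5) = 3/10; P(data | r = 4) = (2/6)(4/5) = 4/15; P(data | r = 5) = (1/6)(5/5) = 1/6.
Weighting by the prior gives 4/13 · 1/6 = 2/39, 1/13 · 4/15 = 4/195, 4/13 · 3/10 = 6/65, 1/13 · 4/15 = 4/195, 3/13 · 1/6 = 1/26; summing to 29/130.
Therefore the posterior P(r = 1 | data) = (2/39) / (29/130) = 20/87.

0.230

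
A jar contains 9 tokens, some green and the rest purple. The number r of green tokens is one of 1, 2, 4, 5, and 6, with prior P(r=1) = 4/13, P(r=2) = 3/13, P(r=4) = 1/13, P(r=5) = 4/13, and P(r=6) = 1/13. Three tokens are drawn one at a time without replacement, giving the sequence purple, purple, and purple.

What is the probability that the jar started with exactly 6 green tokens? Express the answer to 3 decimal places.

0.003

For each hypothesis, P(data | H) works out to: P(data | r = 1) = (8/9)(7/8)(6/7) = 0.66667; P(data | r = 2) = (7/9)(6/8)(5/7) = 0.41667; P(data | r = 4) = (5/9)(4/8)(3/7) = 0.11905; P(data | r = 5) = (4/9)(3/8)(2/7) = 0.047619; P(data | r = 6) = (3/9)(2/8)(1/7) = 0.011905.
The prior-weighted likelihoods are 4/13 · 0.66667 = 0.20513, 3/13 · 0.41667 = 0.096154, 1/13 · 0.11905 = 0.0091575, 4/13 · 0.047619 = 0.014652, 1/13 · 0.011905 = 0.00091575; with total 0.32601.
Hence P(r = 6 | data) = (0.00091575) / (0.32601) = 0.002809.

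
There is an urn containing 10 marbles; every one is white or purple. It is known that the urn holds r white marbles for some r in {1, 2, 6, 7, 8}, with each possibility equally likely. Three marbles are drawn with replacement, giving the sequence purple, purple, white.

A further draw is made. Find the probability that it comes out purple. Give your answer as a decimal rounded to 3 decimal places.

0.598

Under each hypothesis, the probability of the observed sequence is: P(data | r = 1) = (9/10)(9/10)(1/10) = 0.081; P(data | r = 2) = (8/10)(8/10)(2/10) = 0.128; P(data | r = 6) = (4/10)(4/10)(6/10) = 0.096; P(data | r = 7) = (3/10)(3/10)(7/10) = 0.063; P(data | r = 8) = (2/10)(2/10)(8/10) = 0.032.
The prior-weighted likelihoods are 1/5 · 0.081 = 0.0162, 1/5 · 0.128 = 0.0256, 1/5 · 0.096 = 0.0192, 1/5 · 0.063 = 0.0126, 1/5 · 0.032 = 0.0064; with total 0.08.
The posterior is then P(r = 1 | data) = 0.2025, P(r = 2 | data) = 0.32, P(r = 6 | data) = 0.24, P(r = 7 | data) = 0.1575, P(r = 8 | data) = 0.08.
The predictive probability is P(purple next | data) = (9/10)(0.2025) + (4/5)(0.32) + (2/5)(0.24) + (3/10)(0.1575) + (1/5)(0.08) = 0.5975.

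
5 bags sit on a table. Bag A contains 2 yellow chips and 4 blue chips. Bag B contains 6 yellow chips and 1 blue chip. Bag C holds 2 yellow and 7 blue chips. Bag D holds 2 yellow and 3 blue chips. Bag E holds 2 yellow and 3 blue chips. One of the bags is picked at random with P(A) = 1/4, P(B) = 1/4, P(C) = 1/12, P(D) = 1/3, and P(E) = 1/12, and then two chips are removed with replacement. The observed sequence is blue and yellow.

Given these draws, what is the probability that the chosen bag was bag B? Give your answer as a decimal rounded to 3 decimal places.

For each hypothesis, P(data | H) works out to: P(data | bag A) = (4/6)(2/6) = 0.22222; P(data | bag B) = (1/7)(6/7) = 0.12245; P(data | bag C) = (7/9)(2/9) = 0.17284; P(data | bag D) = (3/5)(2/5) = 0.24; P(data | bag E) = (3/5)(2/5) = 0.24.
The prior-weighted likelihoods are 1/4 · 0.22222 = 0.055556, 1/4 · 0.12245 = 0.030612, 1/12 · 0.17284 = 0.014403, 1/3 · 0.24 = 0.08, 1/12 · 0.24 = 0.02; with total 0.20057.
By Bayes' rule, P(bag B | data) = (0.030612) / (0.20057) = 0.15263.

0.153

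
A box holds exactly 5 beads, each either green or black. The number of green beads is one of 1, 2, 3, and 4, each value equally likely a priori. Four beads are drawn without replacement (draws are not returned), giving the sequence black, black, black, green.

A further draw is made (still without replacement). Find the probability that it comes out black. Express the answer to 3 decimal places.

0.667

The likelihood of the observed sequence under each hypothesis: P(data | r = 1) = (4/5)(3/4)(2/3)(1/2) = 1/5; P(data | r = 2) = (3/5)(2/4)(1/3)(2/2) = 1/10; P(data | r = 3) = (2/5)(1/4)(0/3) = 0; P(data | r = 4) = (1/5)(0/4) = 0.
The prior-weighted likelihoods are 1/4 · 1/5 = 1/20, 1/4 · 1/10 = 1/40, 1/4 · 0 = 0, 1/4 · 0 = 0; with total 3/40.
Normalising, the posterior is P(r = 1 | data) = 2/3, P(r = 2 | data) = 1/3, P(r = 3 | data) = 0, P(r = 4 | data) = 0.
So P(black next | data) = Σ P(black next | H) P(H | data) = (1)(2/3) + (0)(1/3) = 2/3.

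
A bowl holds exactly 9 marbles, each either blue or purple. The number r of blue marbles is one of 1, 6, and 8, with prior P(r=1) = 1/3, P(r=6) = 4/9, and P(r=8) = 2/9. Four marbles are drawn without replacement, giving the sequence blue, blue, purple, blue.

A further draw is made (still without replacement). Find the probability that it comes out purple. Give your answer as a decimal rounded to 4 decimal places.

The likelihood of the observed sequence under each hypothesis: P(data | r = 1) = (1/9)(0/8) = 0; P(data | r = 6) = (6/9)(5/8)(3/7)(4/6) = 5/42; P(data | r = 8) = (8/9)(7/8)(1/7)(6/6) = 1/9.
Multiplying each by its prior: 1/3 · 0 = 0, 4/9 · 5/42 = 10/189, 2/9 · 1/9 = 2/81; summing to 44/567.
Normalising, the posterior is P(r = 1 | data) = 0, P(r = 6 | data) = 15/22, P(r = 8 | data) = 7/22.
The predictive probability is P(purple next | data) = (2/5)(15/22) + (0)(7/22) = 3/11.

0.2727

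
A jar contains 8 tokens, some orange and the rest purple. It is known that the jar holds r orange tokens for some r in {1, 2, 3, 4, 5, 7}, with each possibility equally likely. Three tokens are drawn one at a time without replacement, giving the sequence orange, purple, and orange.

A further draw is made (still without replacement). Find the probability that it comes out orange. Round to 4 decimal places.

The likelihood of the observed sequence under each hypothesis: P(data | r = 1) = (1/8)(7/7)(0/6) = 0; P(data | r = 2) = (2/8)(6/7)(1/6) = 1/28; P(data | r = 3) = (3/8)(5/7)(2/6) = 5/56; P(data | r = 4) = (4/8)(4/7)(3/6) = 1/7; P(data | r = 5) = (5/8)(3/7)(4/6) = 5/28; P(data | r = 7) = (7/8)(1/7)(6/6) = 1/8.
Multiplying each by its prior: 1/6 · 0 = 0, 1/6 · 1/28 = 1/168, 1/6 · 5/56 = 5/336, 1/6 · 1/7 = 1/42, 1/6 · 5/28 = 5/168, 1/6 · 1/8 = 1/48; with total 2/21.
Dividing through by the total gives posterior P(r = 1 | data) = 0, P(r = 2 | data) = 1/16, P(r = 3 | data) = 5/32, P(r = 4 | data) = 1/4, P(r = 5 | data) = 5/16, P(r = 7 | data) = 7/32.
So P(orange next | data) = Σ P(orange next | H) P(H | data) = (0)(1/16) + (1/5)(5/32) + (2/5)(1/4) + (3/5)(5/16) + (1)(7/32) = 43/80.

0.5375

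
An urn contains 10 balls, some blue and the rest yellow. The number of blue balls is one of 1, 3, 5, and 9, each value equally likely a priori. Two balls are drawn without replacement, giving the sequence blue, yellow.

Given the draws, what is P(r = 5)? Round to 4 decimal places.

The likelihood of the observed sequence under each hypothesis: P(data | r = 1) = (1/10)(9/9) = 1/10; P(data | r = 3) = (3/10)(7/9) = 7/30; P(data | r = 5) = (5/10)(5/9) = 5/18; P(data | r = 9) = (9/10)(1/9) = 1/10.
The prior-weighted likelihoods are 1/4 · 1/10 = 1/40, 1/4 · 7/30 = 7/120, 1/4 · 5/18 = 5/72, 1/4 · 1/10 = 1/40; with total 8/45.
Therefore the posterior P(r = 5 | data) = (5/72) / (8/45) = 25/64.

0.3906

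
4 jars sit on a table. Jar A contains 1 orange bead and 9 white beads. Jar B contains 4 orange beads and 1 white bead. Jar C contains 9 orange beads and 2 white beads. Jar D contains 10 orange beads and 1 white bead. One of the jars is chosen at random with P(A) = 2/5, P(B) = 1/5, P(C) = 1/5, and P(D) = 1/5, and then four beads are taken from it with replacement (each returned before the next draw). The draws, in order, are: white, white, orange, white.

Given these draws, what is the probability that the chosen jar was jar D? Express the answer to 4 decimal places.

0.0043

The likelihood of the observed sequence under each hypothesis: P(data | jar A) = (9/10)(9/10)(1/10)(9/10) = 0.0729; P(data | jar B) = (1/5)(1/5)(4/5)(1/5) = 0.0064; P(data | jar C) = (2/11)(2/11)(9/11)(2/11) = 0.0049177; P(data | jar D) = (1/11)(1/11)(10/11)(1/11) = 0.00068301.
Weighting by the prior gives 2/5 · 0.0729 = 0.02916, 1/5 · 0.0064 = 0.00128, 1/5 · 0.0049177 = 0.00098354, 1/5 · 0.00068301 = 0.0001366; with total 0.03156.
Therefore the posterior P(jar D | data) = (0.0001366) / (0.03156) = 0.0043283.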